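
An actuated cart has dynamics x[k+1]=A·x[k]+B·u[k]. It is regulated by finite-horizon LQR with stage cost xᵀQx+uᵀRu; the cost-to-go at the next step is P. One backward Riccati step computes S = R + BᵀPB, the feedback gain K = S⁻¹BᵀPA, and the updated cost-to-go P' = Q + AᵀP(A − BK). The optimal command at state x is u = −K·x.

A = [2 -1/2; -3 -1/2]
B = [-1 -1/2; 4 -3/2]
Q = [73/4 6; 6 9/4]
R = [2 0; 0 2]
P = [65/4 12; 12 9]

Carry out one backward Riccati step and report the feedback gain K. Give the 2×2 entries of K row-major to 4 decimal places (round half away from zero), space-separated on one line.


BᵀP = [31.7500 24.0000; -26.1250 -19.5000]
S = R + BᵀPB = [2 0; 0 2] + [64.2500 -51.8750; -51.8750 42.3125] = [66.2500 -51.8750; -51.8750 44.3125]
BᵀPA = [-8.5000 -27.8750; 6.2500 22.8125]
K = S⁻¹·BᵀPA = [-0.2143 -0.2117; -0.1098 0.2669]
A−BK = [1.7308 -0.5783; -2.3075 0.7474]
AᵀP(A−BK) = [0.8649 -0.2181; -0.2181 0.3208]
P' = Q + AᵀP(A−BK) = [19.1149 5.7819; 5.7819 2.5708]
tr(P') = 21.6857

-0.2143 -0.2117 -0.1098 0.2669


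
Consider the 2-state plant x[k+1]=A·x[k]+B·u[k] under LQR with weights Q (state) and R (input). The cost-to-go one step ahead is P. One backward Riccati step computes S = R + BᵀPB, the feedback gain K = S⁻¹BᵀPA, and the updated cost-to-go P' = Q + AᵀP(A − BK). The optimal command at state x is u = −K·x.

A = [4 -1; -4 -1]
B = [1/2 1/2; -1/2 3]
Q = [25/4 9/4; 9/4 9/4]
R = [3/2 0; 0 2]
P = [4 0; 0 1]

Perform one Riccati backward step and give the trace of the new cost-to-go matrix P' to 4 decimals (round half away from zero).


BᵀP = [2.0000 -0.5000; 2.0000 3.0000]
S = R + BᵀPB = [3/2 0; 0 2] + [1.2500 -0.5000; -0.5000 10.0000] = [2.7500 -0.5000; -0.5000 12.0000]
BᵀPA = [10.0000 -1.5000; -4.0000 -5.0000]
K = S⁻¹·BᵀPA = [3.6031 -0.6260; -0.1832 -0.4427]
A−BK = [2.2901 -0.4656; -1.6489 0.0153]
AᵀP(A−BK) = [43.2366 -7.5115; -7.5115 1.8473]
P' = Q + AᵀP(A−BK) = [49.4866 -5.2615; -5.2615 4.0973]
tr(P') = 53.5840

53.5840


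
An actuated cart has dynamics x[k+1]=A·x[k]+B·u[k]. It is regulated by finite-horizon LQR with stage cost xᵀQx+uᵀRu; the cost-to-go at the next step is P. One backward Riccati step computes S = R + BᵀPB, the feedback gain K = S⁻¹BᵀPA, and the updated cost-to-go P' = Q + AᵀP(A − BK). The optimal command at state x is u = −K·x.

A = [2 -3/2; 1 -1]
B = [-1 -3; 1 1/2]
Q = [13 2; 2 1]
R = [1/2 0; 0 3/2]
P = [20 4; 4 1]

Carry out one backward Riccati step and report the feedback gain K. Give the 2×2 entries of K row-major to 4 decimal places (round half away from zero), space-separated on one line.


BᵀP = [-16.0000 -3.0000; -58.0000 -11.5000]
S = R + BᵀPB = [1/2 0; 0 3/2] + [13.0000 46.5000; 46.5000 168.2500] = [13.5000 46.5000; 46.5000 169.7500]
BᵀPA = [-35.0000 27.0000; -127.5000 98.5000]
K = S⁻¹·BᵀPA = [-0.0966 0.0232; -0.7246 0.5739]
A−BK = [-0.2705 0.2449; 1.4589 -1.3101]
AᵀP(A−BK) = [1.2271 -1.0145; -1.0145 0.8435]
P' = Q + AᵀP(A−BK) = [14.2271 0.9855; 0.9855 1.8435]
tr(P') = 16.0705

-0.0966 0.0232 -0.7246 0.5739


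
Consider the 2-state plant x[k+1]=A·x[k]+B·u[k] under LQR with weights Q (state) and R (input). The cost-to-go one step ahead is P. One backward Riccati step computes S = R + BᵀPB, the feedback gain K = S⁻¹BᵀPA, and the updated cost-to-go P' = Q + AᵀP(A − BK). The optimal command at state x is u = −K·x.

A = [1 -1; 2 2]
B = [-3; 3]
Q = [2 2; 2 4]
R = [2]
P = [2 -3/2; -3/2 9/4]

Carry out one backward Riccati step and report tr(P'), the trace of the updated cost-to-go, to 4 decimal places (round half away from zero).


9.6654

BᵀP = [-10.5000 11.2500]
S = R + BᵀPB = [2] + [65.2500] = [67.2500]
BᵀPA = [12.0000 33.0000]
K = S⁻¹·BᵀPA = [0.1784 0.4907]
A−BK = [1.5353 0.4721; 1.4647 0.5279]
AᵀP(A−BK) = [2.8587 1.1115; 1.1115 0.8067]
P' = Q + AᵀP(A−BK) = [4.8587 3.1115; 3.1115 4.8067]
tr(P') = 9.6654


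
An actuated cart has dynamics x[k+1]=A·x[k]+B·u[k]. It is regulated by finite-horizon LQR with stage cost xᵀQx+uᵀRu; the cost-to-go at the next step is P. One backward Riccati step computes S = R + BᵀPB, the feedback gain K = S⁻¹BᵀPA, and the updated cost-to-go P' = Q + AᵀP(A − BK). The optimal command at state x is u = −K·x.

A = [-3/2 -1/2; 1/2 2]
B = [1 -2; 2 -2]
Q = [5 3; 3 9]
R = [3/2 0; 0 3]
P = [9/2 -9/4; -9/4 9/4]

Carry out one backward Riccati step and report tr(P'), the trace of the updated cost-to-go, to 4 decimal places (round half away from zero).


BᵀP = [0.0000 2.2500; -4.5000 0.0000]
S = R + BᵀPB = [3/2 0; 0 3] + [4.5000 -4.5000; -4.5000 9.0000] = [6.0000 -4.5000; -4.5000 12.0000]
BᵀPA = [1.1250 4.5000; 6.7500 2.2500]
K = S⁻¹·BᵀPA = [0.8478 1.2391; 0.8804 0.6522]
A−BK = [-0.5870 -0.4348; 0.5652 0.8261]
AᵀP(A−BK) = [7.1658 7.1413; 7.1413 7.5815]
P' = Q + AᵀP(A−BK) = [12.1658 10.1413; 10.1413 16.5815]
tr(P') = 28.7473

28.7473


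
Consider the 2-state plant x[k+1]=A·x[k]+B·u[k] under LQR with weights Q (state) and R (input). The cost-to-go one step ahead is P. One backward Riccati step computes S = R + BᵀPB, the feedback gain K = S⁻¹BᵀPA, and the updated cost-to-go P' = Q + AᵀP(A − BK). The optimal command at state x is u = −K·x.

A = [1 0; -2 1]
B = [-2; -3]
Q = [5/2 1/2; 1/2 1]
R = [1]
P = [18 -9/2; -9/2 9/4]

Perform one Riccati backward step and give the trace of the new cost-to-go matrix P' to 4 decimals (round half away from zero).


32.0478

BᵀP = [-22.5000 2.2500]
S = R + BᵀPB = [1] + [38.2500] = [39.2500]
BᵀPA = [-27.0000 2.2500]
K = S⁻¹·BᵀPA = [-0.6879 0.0573]
A−BK = [-0.3758 0.1146; -4.0637 1.1720]
AᵀP(A−BK) = [26.4268 -7.4522; -7.4522 2.1210]
P' = Q + AᵀP(A−BK) = [28.9268 -6.9522; -6.9522 3.1210]
tr(P') = 32.0478


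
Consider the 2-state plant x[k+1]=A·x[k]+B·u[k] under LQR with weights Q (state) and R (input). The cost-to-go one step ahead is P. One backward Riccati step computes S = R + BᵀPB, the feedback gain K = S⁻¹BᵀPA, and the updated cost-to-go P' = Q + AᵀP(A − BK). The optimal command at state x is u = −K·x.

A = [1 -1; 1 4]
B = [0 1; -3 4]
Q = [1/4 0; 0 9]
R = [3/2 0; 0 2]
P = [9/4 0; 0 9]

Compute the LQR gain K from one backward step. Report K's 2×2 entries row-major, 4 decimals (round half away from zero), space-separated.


BᵀP = [0.0000 -27.0000; 2.2500 36.0000]
S = R + BᵀPB = [3/2 0; 0 2] + [81.0000 -108.0000; -108.0000 146.2500] = [82.5000 -108.0000; -108.0000 148.2500]
BᵀPA = [-27.0000 -108.0000; 38.2500 141.7500]
K = S⁻¹·BᵀPA = [0.2263 -1.2389; 0.4229 0.0536]
A−BK = [0.5771 -1.0536; -0.0126 0.0688]
AᵀP(A−BK) = [1.1853 -1.7512; -1.7512 4.8484]
P' = Q + AᵀP(A−BK) = [1.4353 -1.7512; -1.7512 13.8484]
tr(P') = 15.2838

0.2263 -1.2389 0.4229 0.0536


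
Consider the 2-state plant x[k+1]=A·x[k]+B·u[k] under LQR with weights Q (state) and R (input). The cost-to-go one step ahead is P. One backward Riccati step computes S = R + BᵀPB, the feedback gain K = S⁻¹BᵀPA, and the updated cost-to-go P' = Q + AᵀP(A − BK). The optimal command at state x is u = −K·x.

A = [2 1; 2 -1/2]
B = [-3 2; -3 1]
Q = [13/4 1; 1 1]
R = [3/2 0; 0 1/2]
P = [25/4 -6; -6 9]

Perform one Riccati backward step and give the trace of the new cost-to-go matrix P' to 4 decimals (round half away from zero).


6.4541

BᵀP = [-0.7500 -9.0000; 6.5000 -3.0000]
S = R + BᵀPB = [3/2 0; 0 1/2] + [29.2500 -10.5000; -10.5000 10.0000] = [30.7500 -10.5000; -10.5000 10.5000]
BᵀPA = [-19.5000 3.7500; 7.0000 8.0000]
K = S⁻¹·BᵀPA = [-0.6173 0.5802; 0.0494 1.3422]
A−BK = [0.0494 0.0564; 0.0988 -0.1014]
AᵀP(A−BK) = [0.6173 -0.5802; -0.5802 1.5869]
P' = Q + AᵀP(A−BK) = [3.8673 0.4198; 0.4198 2.5869]
tr(P') = 6.4541


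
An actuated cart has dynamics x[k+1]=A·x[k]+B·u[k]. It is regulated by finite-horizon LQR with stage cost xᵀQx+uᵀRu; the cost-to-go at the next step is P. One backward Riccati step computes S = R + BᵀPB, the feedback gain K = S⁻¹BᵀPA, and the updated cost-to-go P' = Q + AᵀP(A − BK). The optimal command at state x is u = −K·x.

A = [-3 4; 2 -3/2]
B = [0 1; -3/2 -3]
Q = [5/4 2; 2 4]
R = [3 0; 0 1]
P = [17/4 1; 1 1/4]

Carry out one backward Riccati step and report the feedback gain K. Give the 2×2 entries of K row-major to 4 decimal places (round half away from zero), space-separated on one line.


0.8468 -1.2342 -1.9550 2.7748

BᵀP = [-1.5000 -0.3750; 1.2500 0.2500]
S = R + BᵀPB = [3 0; 0 1] + [0.5625 -0.3750; -0.3750 0.5000] = [3.5625 -0.3750; -0.3750 1.5000]
BᵀPA = [3.7500 -5.4375; -3.2500 4.6250]
K = S⁻¹·BᵀPA = [0.8468 -1.2342; -1.9550 2.7748]
A−BK = [-1.0450 1.2252; -2.5946 4.9730]
AᵀP(A−BK) = [17.7207 -25.6036; -25.6036 37.0180]
P' = Q + AᵀP(A−BK) = [18.9707 -23.6036; -23.6036 41.0180]
tr(P') = 59.9887


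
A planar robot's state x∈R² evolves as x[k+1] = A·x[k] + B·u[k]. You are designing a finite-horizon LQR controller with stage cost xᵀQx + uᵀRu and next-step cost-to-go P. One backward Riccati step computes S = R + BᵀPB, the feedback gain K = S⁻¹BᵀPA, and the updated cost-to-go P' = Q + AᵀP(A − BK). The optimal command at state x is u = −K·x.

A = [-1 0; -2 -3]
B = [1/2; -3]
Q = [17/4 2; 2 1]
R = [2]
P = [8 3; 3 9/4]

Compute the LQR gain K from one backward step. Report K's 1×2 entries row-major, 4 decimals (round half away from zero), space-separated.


1.0164 1.0328

BᵀP = [-5.0000 -5.2500]
S = R + BᵀPB = [2] + [13.2500] = [15.2500]
BᵀPA = [15.5000 15.7500]
K = S⁻¹·BᵀPA = [1.0164 1.0328]
A−BK = [-1.5082 -0.5164; 1.0492 0.0984]
AᵀP(A−BK) = [13.2459 6.4918; 6.4918 3.9836]
P' = Q + AᵀP(A−BK) = [17.4959 8.4918; 8.4918 4.9836]
tr(P') = 22.4795


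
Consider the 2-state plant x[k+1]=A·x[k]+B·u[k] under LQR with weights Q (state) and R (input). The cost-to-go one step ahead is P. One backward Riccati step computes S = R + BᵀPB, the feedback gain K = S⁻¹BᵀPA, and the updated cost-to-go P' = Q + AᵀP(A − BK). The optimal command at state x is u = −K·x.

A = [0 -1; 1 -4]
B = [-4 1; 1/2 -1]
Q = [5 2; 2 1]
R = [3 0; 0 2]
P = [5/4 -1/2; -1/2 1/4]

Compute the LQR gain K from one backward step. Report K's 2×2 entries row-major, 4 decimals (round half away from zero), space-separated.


0.0690 -0.0926 -0.0535 0.1260

BᵀP = [-5.2500 2.1250; 1.7500 -0.7500]
S = R + BᵀPB = [3 0; 0 2] + [22.0625 -7.3750; -7.3750 2.5000] = [25.0625 -7.3750; -7.3750 4.5000]
BᵀPA = [2.1250 -3.2500; -0.7500 1.2500]
K = S⁻¹·BᵀPA = [0.0690 -0.0926; -0.0535 0.1260]
A−BK = [0.3297 -1.4964; 0.9120 -3.8277]
AᵀP(A−BK) = [0.0632 -0.2087; -0.2087 0.7915]
P' = Q + AᵀP(A−BK) = [5.0632 1.7913; 1.7913 1.7915]
tr(P') = 6.8547


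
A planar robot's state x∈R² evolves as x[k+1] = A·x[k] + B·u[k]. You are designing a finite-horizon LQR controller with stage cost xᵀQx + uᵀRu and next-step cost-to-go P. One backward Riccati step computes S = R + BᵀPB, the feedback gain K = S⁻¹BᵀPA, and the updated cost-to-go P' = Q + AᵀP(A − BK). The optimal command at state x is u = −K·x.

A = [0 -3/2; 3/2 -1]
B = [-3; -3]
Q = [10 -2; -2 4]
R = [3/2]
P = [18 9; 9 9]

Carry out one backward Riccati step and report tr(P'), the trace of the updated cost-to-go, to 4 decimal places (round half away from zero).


18.8404

BᵀP = [-81.0000 -54.0000]
S = R + BᵀPB = [3/2] + [405.0000] = [406.5000]
BᵀPA = [-81.0000 175.5000]
K = S⁻¹·BᵀPA = [-0.1993 0.4317]
A−BK = [-0.5978 -0.2048; 0.9022 0.2952]
AᵀP(A−BK) = [4.1098 1.2205; 1.2205 0.7306]
P' = Q + AᵀP(A−BK) = [14.1098 -0.7795; -0.7795 4.7306]
tr(P') = 18.8404


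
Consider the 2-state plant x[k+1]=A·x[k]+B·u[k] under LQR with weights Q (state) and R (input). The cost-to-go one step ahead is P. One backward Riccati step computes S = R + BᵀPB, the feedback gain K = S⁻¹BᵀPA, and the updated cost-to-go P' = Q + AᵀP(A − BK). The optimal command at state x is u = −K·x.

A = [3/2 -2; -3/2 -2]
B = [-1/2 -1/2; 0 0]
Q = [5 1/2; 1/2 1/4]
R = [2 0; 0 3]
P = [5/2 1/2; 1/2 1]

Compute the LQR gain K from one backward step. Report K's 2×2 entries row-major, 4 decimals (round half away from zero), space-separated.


BᵀP = [-1.2500 -0.2500; -1.2500 -0.2500]
S = R + BᵀPB = [2 0; 0 3] + [0.6250 0.6250; 0.6250 0.6250] = [2.6250 0.6250; 0.6250 3.6250]
BᵀPA = [-1.5000 3.0000; -1.5000 3.0000]
K = S⁻¹·BᵀPA = [-0.4932 0.9863; -0.3288 0.6575]
A−BK = [1.0890 -1.1781; -1.5000 -2.0000]
AᵀP(A−BK) = [4.3921 -2.0342; -2.0342 13.0685]
P' = Q + AᵀP(A−BK) = [9.3921 -1.5342; -1.5342 13.3185]
tr(P') = 22.7106

-0.4932 0.9863 -0.3288 0.6575


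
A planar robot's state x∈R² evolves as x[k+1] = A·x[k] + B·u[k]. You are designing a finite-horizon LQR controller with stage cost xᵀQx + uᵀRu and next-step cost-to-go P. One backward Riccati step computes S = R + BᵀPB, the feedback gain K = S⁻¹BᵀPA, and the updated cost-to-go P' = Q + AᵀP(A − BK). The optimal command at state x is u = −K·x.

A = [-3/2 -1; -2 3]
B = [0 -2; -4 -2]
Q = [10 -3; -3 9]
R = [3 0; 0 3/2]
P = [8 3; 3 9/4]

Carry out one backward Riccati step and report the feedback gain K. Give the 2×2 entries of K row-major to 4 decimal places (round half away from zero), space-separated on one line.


BᵀP = [-12.0000 -9.0000; -22.0000 -10.5000]
S = R + BᵀPB = [3 0; 0 3/2] + [36.0000 42.0000; 42.0000 65.0000] = [39.0000 42.0000; 42.0000 66.5000]
BᵀPA = [36.0000 -15.0000; 54.0000 -9.5000]
K = S⁻¹·BᵀPA = [0.1519 -0.7215; 0.7161 0.3128]
A−BK = [-0.0678 -0.3743; 0.0398 0.7396]
AᵀP(A−BK) = [0.8626 0.0814; 0.0814 2.3992]
P' = Q + AᵀP(A−BK) = [10.8626 -2.9186; -2.9186 11.3992]
tr(P') = 22.2618

0.1519 -0.7215 0.7161 0.3128


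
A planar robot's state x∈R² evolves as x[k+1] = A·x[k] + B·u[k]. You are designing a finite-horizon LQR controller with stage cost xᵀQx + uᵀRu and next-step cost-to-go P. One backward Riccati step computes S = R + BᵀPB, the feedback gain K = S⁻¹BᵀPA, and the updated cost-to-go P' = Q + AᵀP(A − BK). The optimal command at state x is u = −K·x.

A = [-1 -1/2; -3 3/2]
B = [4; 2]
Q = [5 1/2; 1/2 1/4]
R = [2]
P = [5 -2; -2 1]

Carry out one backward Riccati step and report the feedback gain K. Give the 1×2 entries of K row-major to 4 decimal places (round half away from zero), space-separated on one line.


BᵀP = [16.0000 -6.0000]
S = R + BᵀPB = [2] + [52.0000] = [54.0000]
BᵀPA = [2.0000 -17.0000]
K = S⁻¹·BᵀPA = [0.0370 -0.3148]
A−BK = [-1.1481 0.7593; -3.0741 2.1296]
AᵀP(A−BK) = [1.9259 -1.3704; -1.3704 1.1481]
P' = Q + AᵀP(A−BK) = [6.9259 -0.8704; -0.8704 1.3981]
tr(P') = 8.3241

0.0370 -0.3148


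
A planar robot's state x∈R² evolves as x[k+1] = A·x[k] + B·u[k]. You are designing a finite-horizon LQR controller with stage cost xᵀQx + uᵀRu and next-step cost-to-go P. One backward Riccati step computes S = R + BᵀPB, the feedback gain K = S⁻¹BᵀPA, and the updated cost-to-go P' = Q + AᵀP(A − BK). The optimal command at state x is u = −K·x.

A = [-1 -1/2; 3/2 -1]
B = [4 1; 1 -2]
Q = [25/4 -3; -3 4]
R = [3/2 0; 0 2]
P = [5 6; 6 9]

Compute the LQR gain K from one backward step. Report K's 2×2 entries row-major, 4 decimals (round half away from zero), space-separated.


BᵀP = [26.0000 33.0000; -7.0000 -12.0000]
S = R + BᵀPB = [3/2 0; 0 2] + [137.0000 -40.0000; -40.0000 17.0000] = [138.5000 -40.0000; -40.0000 19.0000]
BᵀPA = [23.5000 -46.0000; -11.0000 15.5000]
K = S⁻¹·BᵀPA = [0.0063 -0.2462; -0.5657 0.2974]
A−BK = [-0.4595 0.1876; 0.3623 -0.1590]
AᵀP(A−BK) = [0.8794 -0.4421; -0.4421 0.3134]
P' = Q + AᵀP(A−BK) = [7.1294 -3.4421; -3.4421 4.3134]
tr(P') = 11.4428

0.0063 -0.2462 -0.5657 0.2974


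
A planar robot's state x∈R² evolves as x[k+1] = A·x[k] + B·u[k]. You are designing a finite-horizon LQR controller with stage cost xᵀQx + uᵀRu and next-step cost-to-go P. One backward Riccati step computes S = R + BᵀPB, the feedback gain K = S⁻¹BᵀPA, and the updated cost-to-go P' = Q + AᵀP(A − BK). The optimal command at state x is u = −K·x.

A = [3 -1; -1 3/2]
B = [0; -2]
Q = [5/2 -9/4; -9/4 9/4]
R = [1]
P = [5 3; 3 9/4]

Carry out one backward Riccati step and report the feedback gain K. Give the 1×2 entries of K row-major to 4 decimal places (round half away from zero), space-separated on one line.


BᵀP = [-6.0000 -4.5000]
S = R + BᵀPB = [1] + [9.0000] = [10.0000]
BᵀPA = [-13.5000 -0.7500]
K = S⁻¹·BᵀPA = [-1.3500 -0.0750]
A−BK = [3.0000 -1.0000; -3.7000 1.3500]
AᵀP(A−BK) = [11.0250 -2.8875; -2.8875 1.0063]
P' = Q + AᵀP(A−BK) = [13.5250 -5.1375; -5.1375 3.2563]
tr(P') = 16.7813

-1.3500 -0.0750


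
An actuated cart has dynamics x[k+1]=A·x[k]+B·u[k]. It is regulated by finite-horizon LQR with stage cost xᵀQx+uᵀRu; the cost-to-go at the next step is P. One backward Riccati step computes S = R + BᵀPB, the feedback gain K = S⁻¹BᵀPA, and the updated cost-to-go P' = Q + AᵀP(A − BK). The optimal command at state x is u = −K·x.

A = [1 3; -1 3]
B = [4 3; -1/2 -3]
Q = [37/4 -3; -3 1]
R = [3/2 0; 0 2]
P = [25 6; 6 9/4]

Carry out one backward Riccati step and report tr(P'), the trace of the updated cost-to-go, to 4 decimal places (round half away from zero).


16.1426

BᵀP = [97.0000 22.8750; 57.0000 11.2500]
S = R + BᵀPB = [3/2 0; 0 2] + [376.5625 222.3750; 222.3750 137.2500] = [378.0625 222.3750; 222.3750 139.2500]
BᵀPA = [74.1250 359.6250; 45.7500 204.7500]
K = S⁻¹·BᵀPA = [0.0464 1.4232; 0.2544 -0.8024]
A−BK = [0.0511 -0.2856; -0.2135 1.3044]
AᵀP(A−BK) = [0.1696 -0.5349; -0.5349 5.7230]
P' = Q + AᵀP(A−BK) = [9.4196 -3.5349; -3.5349 6.7230]
tr(P') = 16.1426


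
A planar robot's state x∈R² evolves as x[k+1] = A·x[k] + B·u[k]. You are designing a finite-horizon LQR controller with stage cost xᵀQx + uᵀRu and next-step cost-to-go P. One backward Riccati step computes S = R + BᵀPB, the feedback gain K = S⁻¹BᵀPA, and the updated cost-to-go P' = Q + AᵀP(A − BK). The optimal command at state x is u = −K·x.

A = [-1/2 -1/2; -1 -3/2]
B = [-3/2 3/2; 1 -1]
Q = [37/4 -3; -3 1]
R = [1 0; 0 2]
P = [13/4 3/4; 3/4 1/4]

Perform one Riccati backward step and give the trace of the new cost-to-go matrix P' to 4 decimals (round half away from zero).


11.2143

BᵀP = [-4.1250 -0.8750; 4.1250 0.8750]
S = R + BᵀPB = [1 0; 0 2] + [5.3125 -5.3125; -5.3125 5.3125] = [6.3125 -5.3125; -5.3125 7.3125]
BᵀPA = [2.9375 3.3750; -2.9375 -3.3750]
K = S⁻¹·BᵀPA = [0.3275 0.3763; -0.1638 -0.1882]
A−BK = [0.2369 0.3467; -1.4913 -2.0645]
AᵀP(A−BK) = [0.3693 0.4669; 0.4669 0.5949]
P' = Q + AᵀP(A−BK) = [9.6193 -2.5331; -2.5331 1.5949]
tr(P') = 11.2143


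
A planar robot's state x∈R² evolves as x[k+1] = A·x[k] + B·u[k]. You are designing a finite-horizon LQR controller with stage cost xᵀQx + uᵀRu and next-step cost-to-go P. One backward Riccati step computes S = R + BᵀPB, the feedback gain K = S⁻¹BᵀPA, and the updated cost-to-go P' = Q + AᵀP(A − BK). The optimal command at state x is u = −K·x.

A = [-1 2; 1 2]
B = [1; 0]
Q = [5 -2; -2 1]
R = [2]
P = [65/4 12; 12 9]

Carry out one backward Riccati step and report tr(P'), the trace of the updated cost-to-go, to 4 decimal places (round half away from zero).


BᵀP = [16.2500 12.0000]
S = R + BᵀPB = [2] + [16.2500] = [18.2500]
BᵀPA = [-4.2500 56.5000]
K = S⁻¹·BᵀPA = [-0.2329 3.0959]
A−BK = [-0.7671 -1.0959; 1.0000 2.0000]
AᵀP(A−BK) = [0.2603 -1.3425; -1.3425 22.0822]
P' = Q + AᵀP(A−BK) = [5.2603 -3.3425; -3.3425 23.0822]
tr(P') = 28.3425

28.3425


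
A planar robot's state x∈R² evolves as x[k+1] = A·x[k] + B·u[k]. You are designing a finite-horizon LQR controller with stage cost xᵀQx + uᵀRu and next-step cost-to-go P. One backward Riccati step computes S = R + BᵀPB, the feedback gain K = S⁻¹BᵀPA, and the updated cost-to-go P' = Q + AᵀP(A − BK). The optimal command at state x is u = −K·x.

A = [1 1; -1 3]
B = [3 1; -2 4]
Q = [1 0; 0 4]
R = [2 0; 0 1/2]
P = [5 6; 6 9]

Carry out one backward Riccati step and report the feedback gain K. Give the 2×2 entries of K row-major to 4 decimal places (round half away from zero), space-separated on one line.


BᵀP = [3.0000 0.0000; 29.0000 42.0000]
S = R + BᵀPB = [2 0; 0 1/2] + [9.0000 3.0000; 3.0000 197.0000] = [11.0000 3.0000; 3.0000 197.5000]
BᵀPA = [3.0000 3.0000; -13.0000 155.0000]
K = S⁻¹·BᵀPA = [0.2919 0.0589; -0.0703 0.7839]
A−BK = [0.1946 0.0393; -0.1352 -0.0178]
AᵀP(A−BK) = [0.2110 0.0141; 0.0141 0.3164]
P' = Q + AᵀP(A−BK) = [1.2110 0.0141; 0.0141 4.3164]
tr(P') = 5.5274

0.2919 0.0589 -0.0703 0.7839


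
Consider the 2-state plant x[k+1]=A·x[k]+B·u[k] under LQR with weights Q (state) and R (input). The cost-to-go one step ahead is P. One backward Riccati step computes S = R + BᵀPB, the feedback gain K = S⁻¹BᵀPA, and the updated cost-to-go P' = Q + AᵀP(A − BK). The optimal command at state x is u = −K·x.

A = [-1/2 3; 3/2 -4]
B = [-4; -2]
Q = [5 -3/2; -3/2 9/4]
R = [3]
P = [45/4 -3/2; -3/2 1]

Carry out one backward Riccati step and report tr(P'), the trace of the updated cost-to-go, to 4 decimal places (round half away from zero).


39.6346

BᵀP = [-42.0000 4.0000]
S = R + BᵀPB = [3] + [160.0000] = [163.0000]
BᵀPA = [27.0000 -142.0000]
K = S⁻¹·BᵀPA = [0.1656 -0.8712]
A−BK = [0.1626 -0.4847; 1.8313 -5.7423]
AᵀP(A−BK) = [2.8401 -9.1035; -9.1035 29.5445]
P' = Q + AᵀP(A−BK) = [7.8401 -10.6035; -10.6035 31.7945]
tr(P') = 39.6346


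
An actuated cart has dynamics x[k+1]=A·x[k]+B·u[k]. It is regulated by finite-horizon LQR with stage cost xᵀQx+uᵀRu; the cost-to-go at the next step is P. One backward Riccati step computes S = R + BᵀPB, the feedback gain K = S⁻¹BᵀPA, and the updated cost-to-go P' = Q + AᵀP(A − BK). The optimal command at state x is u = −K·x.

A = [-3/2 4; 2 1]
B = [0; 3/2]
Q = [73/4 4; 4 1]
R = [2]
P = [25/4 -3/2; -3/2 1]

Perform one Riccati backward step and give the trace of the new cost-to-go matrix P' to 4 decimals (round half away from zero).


112.5147

BᵀP = [-2.2500 1.5000]
S = R + BᵀPB = [2] + [2.2500] = [4.2500]
BᵀPA = [6.3750 -7.5000]
K = S⁻¹·BᵀPA = [1.5000 -1.7647]
A−BK = [-1.5000 4.0000; -0.2500 3.6471]
AᵀP(A−BK) = [17.5000 -34.0000; -34.0000 75.7647]
P' = Q + AᵀP(A−BK) = [35.7500 -30.0000; -30.0000 76.7647]
tr(P') = 112.5147


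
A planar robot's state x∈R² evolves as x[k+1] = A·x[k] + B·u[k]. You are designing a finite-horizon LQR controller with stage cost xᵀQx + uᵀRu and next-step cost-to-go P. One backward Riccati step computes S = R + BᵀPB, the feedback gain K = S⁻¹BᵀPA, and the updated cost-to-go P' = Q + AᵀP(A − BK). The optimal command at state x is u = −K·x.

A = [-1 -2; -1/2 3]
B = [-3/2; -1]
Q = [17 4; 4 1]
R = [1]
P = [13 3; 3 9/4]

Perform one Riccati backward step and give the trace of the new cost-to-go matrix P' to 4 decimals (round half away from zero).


39.9191

BᵀP = [-22.5000 -6.7500]
S = R + BᵀPB = [1] + [40.5000] = [41.5000]
BᵀPA = [25.8750 24.7500]
K = S⁻¹·BᵀPA = [0.6235 0.5964]
A−BK = [-0.0648 -1.1054; 0.1235 3.5964]
AᵀP(A−BK) = [0.4296 1.1935; 1.1935 21.4895]
P' = Q + AᵀP(A−BK) = [17.4296 5.1935; 5.1935 22.4895]
tr(P') = 39.9191


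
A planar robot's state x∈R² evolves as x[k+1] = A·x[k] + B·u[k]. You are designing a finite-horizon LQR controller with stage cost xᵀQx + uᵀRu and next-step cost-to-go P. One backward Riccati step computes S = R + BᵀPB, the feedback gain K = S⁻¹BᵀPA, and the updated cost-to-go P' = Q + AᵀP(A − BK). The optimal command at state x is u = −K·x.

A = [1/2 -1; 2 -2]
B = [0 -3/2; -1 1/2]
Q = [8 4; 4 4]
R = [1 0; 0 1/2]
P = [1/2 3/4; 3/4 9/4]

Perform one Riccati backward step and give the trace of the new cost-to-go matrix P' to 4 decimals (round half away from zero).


19.1663

BᵀP = [-0.7500 -2.2500; -0.3750 0.0000]
S = R + BᵀPB = [1 0; 0 1/2] + [2.2500 0.0000; 0.0000 0.5625] = [3.2500 0.0000; 0.0000 1.0625]
BᵀPA = [-4.8750 5.2500; -0.1875 0.3750]
K = S⁻¹·BᵀPA = [-1.5000 1.6154; -0.1765 0.3529]
A−BK = [0.2353 -0.4706; 0.5882 -0.5611]
AᵀP(A−BK) = [3.2794 -3.5588; -3.5588 3.8869]
P' = Q + AᵀP(A−BK) = [11.2794 0.4412; 0.4412 7.8869]
tr(P') = 19.1663


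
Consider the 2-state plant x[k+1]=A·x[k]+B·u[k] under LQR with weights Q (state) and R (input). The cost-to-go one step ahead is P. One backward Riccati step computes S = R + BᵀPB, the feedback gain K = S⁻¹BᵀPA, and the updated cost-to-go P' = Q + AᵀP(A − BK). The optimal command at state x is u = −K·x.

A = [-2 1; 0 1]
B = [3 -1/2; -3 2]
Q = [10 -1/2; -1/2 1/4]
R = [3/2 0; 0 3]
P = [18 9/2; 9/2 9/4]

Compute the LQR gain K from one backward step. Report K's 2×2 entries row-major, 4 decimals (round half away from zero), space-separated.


BᵀP = [40.5000 6.7500; 0.0000 2.2500]
S = R + BᵀPB = [3/2 0; 0 3] + [101.2500 -6.7500; -6.7500 4.5000] = [102.7500 -6.7500; -6.7500 7.5000]
BᵀPA = [-81.0000 47.2500; 0.0000 2.2500]
K = S⁻¹·BᵀPA = [-0.8379 0.5097; -0.7541 0.7587]
A−BK = [0.1365 -0.1497; -1.0054 1.0116]
AᵀP(A−BK) = [4.1334 -3.7145; -3.7145 3.4597]
P' = Q + AᵀP(A−BK) = [14.1334 -4.2145; -4.2145 3.7097]
tr(P') = 17.8431

-0.8379 0.5097 -0.7541 0.7587


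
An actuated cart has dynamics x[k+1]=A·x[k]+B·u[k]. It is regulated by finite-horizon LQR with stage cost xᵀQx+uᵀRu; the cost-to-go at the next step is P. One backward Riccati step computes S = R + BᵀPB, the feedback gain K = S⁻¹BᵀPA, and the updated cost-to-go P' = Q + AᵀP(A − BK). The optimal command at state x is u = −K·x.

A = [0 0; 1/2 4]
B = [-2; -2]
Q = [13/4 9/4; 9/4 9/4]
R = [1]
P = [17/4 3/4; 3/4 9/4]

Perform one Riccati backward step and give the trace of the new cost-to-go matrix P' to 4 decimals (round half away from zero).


BᵀP = [-10.0000 -6.0000]
S = R + BᵀPB = [1] + [32.0000] = [33.0000]
BᵀPA = [-3.0000 -24.0000]
K = S⁻¹·BᵀPA = [-0.0909 -0.7273]
A−BK = [-0.1818 -1.4545; 0.3182 2.5455]
AᵀP(A−BK) = [0.2898 2.3182; 2.3182 18.5455]
P' = Q + AᵀP(A−BK) = [3.5398 4.5682; 4.5682 20.7955]
tr(P') = 24.3352

24.3352


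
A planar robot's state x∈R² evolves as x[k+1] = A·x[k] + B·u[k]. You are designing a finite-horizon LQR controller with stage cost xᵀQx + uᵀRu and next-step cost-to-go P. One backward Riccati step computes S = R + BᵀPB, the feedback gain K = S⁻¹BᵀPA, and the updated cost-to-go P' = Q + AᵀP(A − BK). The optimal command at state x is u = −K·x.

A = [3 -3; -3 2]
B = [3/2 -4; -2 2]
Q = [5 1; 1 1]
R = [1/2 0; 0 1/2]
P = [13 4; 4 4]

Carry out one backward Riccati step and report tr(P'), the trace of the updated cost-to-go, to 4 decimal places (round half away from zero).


6.9729

BᵀP = [11.5000 -2.0000; -44.0000 -8.0000]
S = R + BᵀPB = [1/2 0; 0 1/2] + [21.2500 -50.0000; -50.0000 160.0000] = [21.7500 -50.0000; -50.0000 160.5000]
BᵀPA = [40.5000 -38.5000; -108.0000 116.0000]
K = S⁻¹·BᵀPA = [1.1104 -0.3827; -0.3270 0.6035]
A−BK = [0.0265 -0.0119; -0.1253 0.0275]
AᵀP(A−BK) = [0.7153 -0.3202; -0.3202 0.2576]
P' = Q + AᵀP(A−BK) = [5.7153 0.6798; 0.6798 1.2576]
tr(P') = 6.9729


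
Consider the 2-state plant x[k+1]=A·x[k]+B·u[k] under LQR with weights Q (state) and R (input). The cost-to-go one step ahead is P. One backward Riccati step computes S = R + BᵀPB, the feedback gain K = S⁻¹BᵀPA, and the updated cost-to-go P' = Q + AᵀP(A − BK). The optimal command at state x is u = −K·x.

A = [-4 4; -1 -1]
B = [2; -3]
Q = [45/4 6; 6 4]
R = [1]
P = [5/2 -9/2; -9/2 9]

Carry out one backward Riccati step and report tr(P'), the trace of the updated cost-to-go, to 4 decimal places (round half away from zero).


BᵀP = [18.5000 -36.0000]
S = R + BᵀPB = [1] + [145.0000] = [146.0000]
BᵀPA = [-38.0000 110.0000]
K = S⁻¹·BᵀPA = [-0.2603 0.7534]
A−BK = [-3.4795 2.4932; -1.7808 1.2603]
AᵀP(A−BK) = [3.1096 -2.3699; -2.3699 2.1233]
P' = Q + AᵀP(A−BK) = [14.3596 3.6301; 3.6301 6.1233]
tr(P') = 20.4829

20.4829


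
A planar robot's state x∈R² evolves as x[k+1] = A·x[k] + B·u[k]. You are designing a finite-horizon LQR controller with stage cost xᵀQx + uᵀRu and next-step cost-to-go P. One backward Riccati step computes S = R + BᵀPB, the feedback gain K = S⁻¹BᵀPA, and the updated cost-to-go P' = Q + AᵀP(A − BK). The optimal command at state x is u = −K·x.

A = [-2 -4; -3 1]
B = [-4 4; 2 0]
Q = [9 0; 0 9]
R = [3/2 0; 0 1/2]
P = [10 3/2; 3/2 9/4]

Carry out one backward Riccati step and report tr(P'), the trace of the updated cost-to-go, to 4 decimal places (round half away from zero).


22.8379

BᵀP = [-37.0000 -1.5000; 40.0000 6.0000]
S = R + BᵀPB = [3/2 0; 0 1/2] + [145.0000 -148.0000; -148.0000 160.0000] = [146.5000 -148.0000; -148.0000 160.5000]
BᵀPA = [78.5000 146.5000; -98.0000 -154.0000]
K = S⁻¹·BᵀPA = [-1.1836 0.4482; -1.7020 -0.5462]
A−BK = [0.0736 -0.0224; -0.6327 0.1036]
AᵀP(A−BK) = [4.3652 -0.4622; -0.4622 0.4727]
P' = Q + AᵀP(A−BK) = [13.3652 -0.4622; -0.4622 9.4727]
tr(P') = 22.8379


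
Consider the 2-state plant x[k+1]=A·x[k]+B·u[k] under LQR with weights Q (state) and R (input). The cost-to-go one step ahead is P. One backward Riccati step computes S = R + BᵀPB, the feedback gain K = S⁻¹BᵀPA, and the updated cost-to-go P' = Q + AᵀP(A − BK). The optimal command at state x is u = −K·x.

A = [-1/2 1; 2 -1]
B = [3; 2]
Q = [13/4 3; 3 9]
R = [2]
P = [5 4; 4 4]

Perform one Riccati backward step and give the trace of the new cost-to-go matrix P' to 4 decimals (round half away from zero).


15.1014

BᵀP = [23.0000 20.0000]
S = R + BᵀPB = [2] + [109.0000] = [111.0000]
BᵀPA = [28.5000 3.0000]
K = S⁻¹·BᵀPA = [0.2568 0.0270]
A−BK = [-1.2703 0.9189; 1.4865 -1.0541]
AᵀP(A−BK) = [1.9324 -1.2703; -1.2703 0.9189]
P' = Q + AᵀP(A−BK) = [5.1824 1.7297; 1.7297 9.9189]
tr(P') = 15.1014


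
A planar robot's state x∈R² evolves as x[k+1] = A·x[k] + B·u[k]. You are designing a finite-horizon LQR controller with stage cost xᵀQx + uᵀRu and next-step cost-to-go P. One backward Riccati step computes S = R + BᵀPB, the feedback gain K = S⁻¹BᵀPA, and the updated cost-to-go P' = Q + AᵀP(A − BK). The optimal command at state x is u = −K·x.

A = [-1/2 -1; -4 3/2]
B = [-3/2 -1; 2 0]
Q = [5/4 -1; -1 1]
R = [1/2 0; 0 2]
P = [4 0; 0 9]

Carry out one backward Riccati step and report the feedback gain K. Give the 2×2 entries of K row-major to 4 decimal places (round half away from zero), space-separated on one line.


-1.7975 0.7342 2.1308 -0.0675

BᵀP = [-6.0000 18.0000; -4.0000 0.0000]
S = R + BᵀPB = [1/2 0; 0 2] + [45.0000 6.0000; 6.0000 4.0000] = [45.5000 6.0000; 6.0000 6.0000]
BᵀPA = [-69.0000 33.0000; 2.0000 4.0000]
K = S⁻¹·BᵀPA = [-1.7975 0.7342; 2.1308 -0.0675]
A−BK = [-1.0654 0.0338; -0.4051 0.0316]
AᵀP(A−BK) = [16.7131 -1.2068; -1.2068 0.2922]
P' = Q + AᵀP(A−BK) = [17.9631 -2.2068; -2.2068 1.2922]
tr(P') = 19.2553


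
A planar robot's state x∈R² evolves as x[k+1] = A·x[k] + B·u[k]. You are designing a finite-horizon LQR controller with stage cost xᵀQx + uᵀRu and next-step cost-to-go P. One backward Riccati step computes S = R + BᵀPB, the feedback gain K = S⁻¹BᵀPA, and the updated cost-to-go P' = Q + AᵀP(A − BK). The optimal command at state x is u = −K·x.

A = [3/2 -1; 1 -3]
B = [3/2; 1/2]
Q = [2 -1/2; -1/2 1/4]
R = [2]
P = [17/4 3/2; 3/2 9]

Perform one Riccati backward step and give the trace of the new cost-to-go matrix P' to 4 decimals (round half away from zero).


53.9776

BᵀP = [7.1250 6.7500]
S = R + BᵀPB = [2] + [14.0625] = [16.0625]
BᵀPA = [17.4375 -27.3750]
K = S⁻¹·BᵀPA = [1.0856 -1.7043]
A−BK = [-0.1284 1.5564; 0.4572 -2.1479]
AᵀP(A−BK) = [4.1323 -11.9066; -11.9066 47.5953]
P' = Q + AᵀP(A−BK) = [6.1323 -12.4066; -12.4066 47.8453]
tr(P') = 53.9776


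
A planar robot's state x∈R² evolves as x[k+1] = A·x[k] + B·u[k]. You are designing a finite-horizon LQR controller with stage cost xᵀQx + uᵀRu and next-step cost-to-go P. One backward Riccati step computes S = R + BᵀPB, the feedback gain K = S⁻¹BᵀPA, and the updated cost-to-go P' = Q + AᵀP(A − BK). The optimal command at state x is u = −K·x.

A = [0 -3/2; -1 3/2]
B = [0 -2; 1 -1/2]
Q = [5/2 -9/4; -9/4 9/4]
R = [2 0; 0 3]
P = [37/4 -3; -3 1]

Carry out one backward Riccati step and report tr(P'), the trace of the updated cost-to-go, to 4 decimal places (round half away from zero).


BᵀP = [-3.0000 1.0000; -17.0000 5.5000]
S = R + BᵀPB = [2 0; 0 3] + [1.0000 5.5000; 5.5000 31.2500] = [3.0000 5.5000; 5.5000 34.2500]
BᵀPA = [-1.0000 6.0000; -5.5000 33.7500]
K = S⁻¹·BᵀPA = [-0.0552 0.2741; -0.1517 0.9414]
A−BK = [-0.3034 0.3828; -1.0207 1.6966]
AᵀP(A−BK) = [0.1103 -0.5483; -0.5483 3.1461]
P' = Q + AᵀP(A−BK) = [2.6103 -2.7983; -2.7983 5.3961]
tr(P') = 8.0065

8.0065


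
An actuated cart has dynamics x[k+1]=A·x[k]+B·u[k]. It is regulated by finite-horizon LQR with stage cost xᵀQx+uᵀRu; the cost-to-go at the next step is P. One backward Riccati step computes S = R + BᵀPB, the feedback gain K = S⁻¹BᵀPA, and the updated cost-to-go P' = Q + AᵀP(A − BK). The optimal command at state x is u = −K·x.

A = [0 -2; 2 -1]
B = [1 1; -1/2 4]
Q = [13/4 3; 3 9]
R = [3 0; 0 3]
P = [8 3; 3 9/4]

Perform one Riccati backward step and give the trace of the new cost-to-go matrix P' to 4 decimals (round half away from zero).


17.4553

BᵀP = [6.5000 1.8750; 20.0000 12.0000]
S = R + BᵀPB = [3 0; 0 3] + [5.5625 14.0000; 14.0000 68.0000] = [8.5625 14.0000; 14.0000 71.0000]
BᵀPA = [3.7500 -14.8750; 24.0000 -52.0000]
K = S⁻¹·BᵀPA = [-0.1693 -0.7965; 0.3714 -0.5753]
A−BK = [-0.2021 -0.6281; 0.4297 0.9030]
AᵀP(A−BK) = [0.7210 0.2949; 0.2949 4.4843]
P' = Q + AᵀP(A−BK) = [3.9710 3.2949; 3.2949 13.4843]
tr(P') = 17.4553


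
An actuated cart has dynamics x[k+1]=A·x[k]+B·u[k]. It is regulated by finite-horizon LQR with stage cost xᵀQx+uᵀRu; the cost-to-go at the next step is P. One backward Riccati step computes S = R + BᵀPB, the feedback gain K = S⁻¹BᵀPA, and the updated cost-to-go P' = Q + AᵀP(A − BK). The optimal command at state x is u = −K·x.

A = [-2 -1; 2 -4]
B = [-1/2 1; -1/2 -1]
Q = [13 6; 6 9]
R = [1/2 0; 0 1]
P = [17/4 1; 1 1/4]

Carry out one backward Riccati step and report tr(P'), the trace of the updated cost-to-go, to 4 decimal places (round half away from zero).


BᵀP = [-2.6250 -0.6250; 3.2500 0.7500]
S = R + BᵀPB = [1/2 0; 0 1] + [1.6250 -2.0000; -2.0000 2.5000] = [2.1250 -2.0000; -2.0000 3.5000]
BᵀPA = [4.0000 5.1250; -5.0000 -6.2500]
K = S⁻¹·BᵀPA = [1.1636 1.5818; -0.7636 -0.8818]
A−BK = [-0.6545 0.6727; 1.8182 -4.0909]
AᵀP(A−BK) = [1.5273 1.7636; 1.7636 2.6318]
P' = Q + AᵀP(A−BK) = [14.5273 7.7636; 7.7636 11.6318]
tr(P') = 26.1591

26.1591


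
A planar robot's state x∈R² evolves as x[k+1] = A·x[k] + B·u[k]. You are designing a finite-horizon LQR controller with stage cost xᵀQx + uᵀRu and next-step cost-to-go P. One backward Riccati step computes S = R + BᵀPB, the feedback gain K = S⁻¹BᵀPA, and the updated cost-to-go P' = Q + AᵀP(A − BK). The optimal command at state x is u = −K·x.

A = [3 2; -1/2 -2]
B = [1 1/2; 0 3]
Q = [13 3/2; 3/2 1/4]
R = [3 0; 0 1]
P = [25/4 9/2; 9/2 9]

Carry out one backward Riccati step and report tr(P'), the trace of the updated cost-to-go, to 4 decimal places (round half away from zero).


BᵀP = [6.2500 4.5000; 16.6250 29.2500]
S = R + BᵀPB = [3 0; 0 1] + [6.2500 16.6250; 16.6250 96.0625] = [9.2500 16.6250; 16.6250 97.0625]
BᵀPA = [16.5000 3.5000; 35.2500 -25.2500]
K = S⁻¹·BᵀPA = [1.6341 1.2222; 0.0833 -0.4695]
A−BK = [1.3242 1.0126; -0.7498 -0.5916]
AᵀP(A−BK) = [15.1017 11.3833; 11.3833 8.8681]
P' = Q + AᵀP(A−BK) = [28.1017 12.8833; 12.8833 9.1181]
tr(P') = 37.2198

37.2198


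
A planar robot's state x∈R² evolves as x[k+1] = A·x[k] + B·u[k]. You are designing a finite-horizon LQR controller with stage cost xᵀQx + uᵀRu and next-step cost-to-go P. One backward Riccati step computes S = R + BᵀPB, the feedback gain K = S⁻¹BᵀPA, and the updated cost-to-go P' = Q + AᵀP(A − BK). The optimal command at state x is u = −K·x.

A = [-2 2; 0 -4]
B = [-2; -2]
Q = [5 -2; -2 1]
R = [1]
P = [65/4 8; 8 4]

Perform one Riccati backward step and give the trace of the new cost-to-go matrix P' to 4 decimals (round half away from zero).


BᵀP = [-48.5000 -24.0000]
S = R + BᵀPB = [1] + [145.0000] = [146.0000]
BᵀPA = [97.0000 -1.0000]
K = S⁻¹·BᵀPA = [0.6644 -0.0068]
A−BK = [-0.6712 1.9863; 1.3288 -4.0137]
AᵀP(A−BK) = [0.5548 -0.3356; -0.3356 0.9932]
P' = Q + AᵀP(A−BK) = [5.5548 -2.3356; -2.3356 1.9932]
tr(P') = 7.5479

7.5479


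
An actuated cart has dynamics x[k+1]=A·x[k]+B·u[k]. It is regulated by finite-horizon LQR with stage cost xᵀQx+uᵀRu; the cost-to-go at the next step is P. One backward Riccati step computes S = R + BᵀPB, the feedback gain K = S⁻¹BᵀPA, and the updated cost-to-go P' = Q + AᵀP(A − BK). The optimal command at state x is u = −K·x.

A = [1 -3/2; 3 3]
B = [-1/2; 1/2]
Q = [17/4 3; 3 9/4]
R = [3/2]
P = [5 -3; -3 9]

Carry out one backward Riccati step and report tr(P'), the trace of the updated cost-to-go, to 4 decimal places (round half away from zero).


BᵀP = [-4.0000 6.0000]
S = R + BᵀPB = [3/2] + [5.0000] = [6.5000]
BᵀPA = [14.0000 24.0000]
K = S⁻¹·BᵀPA = [2.1538 3.6923]
A−BK = [2.0769 0.3462; 1.9231 1.1538]
AᵀP(A−BK) = [37.8462 26.3077; 26.3077 30.6346]
P' = Q + AᵀP(A−BK) = [42.0962 29.3077; 29.3077 32.8846]
tr(P') = 74.9808

74.9808


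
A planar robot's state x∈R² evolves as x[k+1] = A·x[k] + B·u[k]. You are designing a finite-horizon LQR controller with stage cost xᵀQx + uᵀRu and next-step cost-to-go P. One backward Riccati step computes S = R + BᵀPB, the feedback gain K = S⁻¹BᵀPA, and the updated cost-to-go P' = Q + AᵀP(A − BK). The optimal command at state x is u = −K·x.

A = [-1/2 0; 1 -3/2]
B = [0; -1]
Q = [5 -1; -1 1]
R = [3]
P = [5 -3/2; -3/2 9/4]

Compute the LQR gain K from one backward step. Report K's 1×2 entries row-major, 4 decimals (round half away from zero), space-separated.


-0.5714 0.6429

BᵀP = [1.5000 -2.2500]
S = R + BᵀPB = [3] + [2.2500] = [5.2500]
BᵀPA = [-3.0000 3.3750]
K = S⁻¹·BᵀPA = [-0.5714 0.6429]
A−BK = [-0.5000 0.0000; 0.4286 -0.8571]
AᵀP(A−BK) = [3.2857 -2.5714; -2.5714 2.8929]
P' = Q + AᵀP(A−BK) = [8.2857 -3.5714; -3.5714 3.8929]
tr(P') = 12.1786


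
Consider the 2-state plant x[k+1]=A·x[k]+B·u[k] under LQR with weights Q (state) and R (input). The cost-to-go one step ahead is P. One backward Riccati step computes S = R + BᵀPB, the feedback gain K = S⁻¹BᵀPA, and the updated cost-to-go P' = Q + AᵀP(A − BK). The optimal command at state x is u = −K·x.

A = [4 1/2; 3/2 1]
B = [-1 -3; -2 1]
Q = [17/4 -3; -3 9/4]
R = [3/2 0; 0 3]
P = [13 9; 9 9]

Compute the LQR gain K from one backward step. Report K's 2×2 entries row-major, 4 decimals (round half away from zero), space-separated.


BᵀP = [-31.0000 -27.0000; -30.0000 -18.0000]
S = R + BᵀPB = [3/2 0; 0 3] + [85.0000 66.0000; 66.0000 72.0000] = [86.5000 66.0000; 66.0000 75.0000]
BᵀPA = [-164.5000 -42.5000; -147.0000 -33.0000]
K = S⁻¹·BᵀPA = [-1.2365 -0.4736; -0.8719 -0.0232]
A−BK = [0.1478 -0.0433; -0.1010 0.0760]
AᵀP(A−BK) = [4.6810 0.9273; 0.9273 0.3552]
P' = Q + AᵀP(A−BK) = [8.9310 -2.0727; -2.0727 2.6052]
tr(P') = 11.5362

-1.2365 -0.4736 -0.8719 -0.0232


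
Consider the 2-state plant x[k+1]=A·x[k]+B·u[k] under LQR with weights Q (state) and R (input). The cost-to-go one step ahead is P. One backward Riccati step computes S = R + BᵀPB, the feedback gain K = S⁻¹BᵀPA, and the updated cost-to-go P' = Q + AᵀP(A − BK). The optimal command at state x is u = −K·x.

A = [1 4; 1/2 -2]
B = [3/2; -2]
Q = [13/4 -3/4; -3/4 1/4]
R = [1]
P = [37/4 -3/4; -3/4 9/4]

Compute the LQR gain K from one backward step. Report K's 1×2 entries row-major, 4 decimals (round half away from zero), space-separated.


0.3558 2.0602

BᵀP = [15.3750 -5.6250]
S = R + BᵀPB = [1] + [34.3125] = [35.3125]
BᵀPA = [12.5625 72.7500]
K = S⁻¹·BᵀPA = [0.3558 2.0602]
A−BK = [0.4664 0.9097; 1.2115 2.1204]
AᵀP(A−BK) = [4.5934 8.8690; 8.8690 19.1221]
P' = Q + AᵀP(A−BK) = [7.8434 8.1190; 8.1190 19.3721]
tr(P') = 27.2155
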